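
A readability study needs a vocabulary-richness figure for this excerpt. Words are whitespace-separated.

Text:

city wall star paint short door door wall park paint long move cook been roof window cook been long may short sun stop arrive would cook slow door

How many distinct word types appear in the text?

19

Distinct types: {arrive, been, city, cook, door, long, may, move, paint, park, roof, short, slow, star, stop, sun, wall, window, would}
V = 19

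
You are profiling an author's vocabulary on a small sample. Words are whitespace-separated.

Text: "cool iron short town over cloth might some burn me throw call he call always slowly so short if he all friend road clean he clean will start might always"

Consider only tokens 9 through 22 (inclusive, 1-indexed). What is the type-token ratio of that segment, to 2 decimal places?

0.86

Segment tokens 9–22: burn, me, throw, call, he, call, always, slowly, so, short, if, he, all, friend
Segment N = 14, segment V = 12.
TTR = 12 / 14 = 0.86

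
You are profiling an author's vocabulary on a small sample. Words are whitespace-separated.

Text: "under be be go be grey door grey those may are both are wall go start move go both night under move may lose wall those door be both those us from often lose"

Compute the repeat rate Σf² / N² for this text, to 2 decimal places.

Frequencies: be:4, go:3, those:3, both:3, under:2, grey:2, door:2, may:2, are:2, wall:2, move:2, lose:2, start:1, night:1, us:1, from:1, often:1
Σf² = 80; N² = 1156
Repeat rate = 80 / 1156 = 0.07

0.07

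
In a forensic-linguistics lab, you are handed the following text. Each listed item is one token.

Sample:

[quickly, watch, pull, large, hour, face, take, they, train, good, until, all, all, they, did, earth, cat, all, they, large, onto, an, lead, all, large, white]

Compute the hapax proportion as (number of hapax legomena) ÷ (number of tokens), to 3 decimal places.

0.615

Frequencies: all:4, large:3, they:3, quickly:1, watch:1, pull:1, hour:1, face:1, take:1, train:1, good:1, until:1, did:1, earth:1, cat:1, onto:1, an:1, lead:1, white:1
Hapax count = 16; token count = 26.
Ratio = 16 / 26 = 0.615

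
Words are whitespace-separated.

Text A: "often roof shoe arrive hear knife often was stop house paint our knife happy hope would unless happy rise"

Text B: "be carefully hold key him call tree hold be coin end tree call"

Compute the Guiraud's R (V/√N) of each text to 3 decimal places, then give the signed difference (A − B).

A: V=16, N=19, R=3.671
B: V=9, N=13, R=2.496
Difference = 3.671 − 2.496 = 1.175

1.175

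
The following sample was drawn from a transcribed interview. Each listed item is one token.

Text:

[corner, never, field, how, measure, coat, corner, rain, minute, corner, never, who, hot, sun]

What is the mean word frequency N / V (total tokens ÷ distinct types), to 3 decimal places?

N = 14 tokens, V = 11 types.
Mean frequency = N / V = 14 / 11 = 1.273

1.273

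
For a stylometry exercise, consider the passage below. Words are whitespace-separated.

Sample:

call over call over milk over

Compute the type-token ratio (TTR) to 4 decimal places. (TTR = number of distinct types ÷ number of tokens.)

0.5000

N = 6 tokens, V = 3 types.
TTR = V / N = 3 / 6 = 0.5000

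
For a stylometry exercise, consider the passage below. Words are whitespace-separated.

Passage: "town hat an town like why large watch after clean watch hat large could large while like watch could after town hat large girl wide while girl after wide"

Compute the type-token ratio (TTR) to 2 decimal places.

N = 29 tokens, V = 13 types.
TTR = V / N = 13 / 29 = 0.45

0.45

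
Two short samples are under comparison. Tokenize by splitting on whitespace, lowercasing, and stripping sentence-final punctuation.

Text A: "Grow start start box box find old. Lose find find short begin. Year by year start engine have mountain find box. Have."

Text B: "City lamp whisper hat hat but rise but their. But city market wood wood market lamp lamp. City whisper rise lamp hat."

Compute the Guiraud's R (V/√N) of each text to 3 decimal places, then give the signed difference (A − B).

A: V=13, N=22, R=2.772
B: V=9, N=22, R=1.919
Difference = 2.772 − 1.919 = 0.853

0.853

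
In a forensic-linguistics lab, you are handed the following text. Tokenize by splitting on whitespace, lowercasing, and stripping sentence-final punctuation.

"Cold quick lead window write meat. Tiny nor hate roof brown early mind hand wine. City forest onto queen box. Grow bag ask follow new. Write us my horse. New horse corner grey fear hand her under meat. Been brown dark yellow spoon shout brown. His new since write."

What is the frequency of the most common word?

3

Frequencies: write:3, brown:3, new:3, meat:2, hand:2, horse:2, cold:1, quick:1, lead:1, window:1, tiny:1, nor:1, hate:1, roof:1, early:1, mind:1, wine:1, city:1, forest:1, onto:1, … (20 more, each freq 1)
Most common: 'write' with frequency 3.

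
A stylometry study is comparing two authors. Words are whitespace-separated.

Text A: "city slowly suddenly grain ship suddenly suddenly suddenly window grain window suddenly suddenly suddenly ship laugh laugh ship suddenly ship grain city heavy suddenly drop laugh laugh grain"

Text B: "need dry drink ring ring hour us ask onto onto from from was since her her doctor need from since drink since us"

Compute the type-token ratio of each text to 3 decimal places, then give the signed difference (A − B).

TTR(A) = 9/28 = 0.321
TTR(B) = 13/23 = 0.565
Difference = 0.321 − 0.565 = -0.244

-0.244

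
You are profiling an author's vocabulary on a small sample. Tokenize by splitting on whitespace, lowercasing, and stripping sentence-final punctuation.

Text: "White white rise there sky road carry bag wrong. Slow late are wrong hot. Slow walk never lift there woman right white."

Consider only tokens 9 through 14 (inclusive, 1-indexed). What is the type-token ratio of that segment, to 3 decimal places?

0.833

Segment tokens 9–14: wrong, slow, late, are, wrong, hot
Segment N = 6, segment V = 5.
TTR = 5 / 6 = 0.833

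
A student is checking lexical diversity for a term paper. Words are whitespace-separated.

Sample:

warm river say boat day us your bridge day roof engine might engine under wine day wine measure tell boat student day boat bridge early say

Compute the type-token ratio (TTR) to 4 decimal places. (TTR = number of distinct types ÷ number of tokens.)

N = 26 tokens, V = 17 types.
TTR = V / N = 17 / 26 = 0.6538

0.6538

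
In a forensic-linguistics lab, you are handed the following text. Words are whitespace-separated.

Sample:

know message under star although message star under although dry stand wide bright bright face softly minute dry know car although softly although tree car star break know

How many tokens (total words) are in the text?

28

Tokens: know, message, under, star, although, message, star, under, although, dry, stand, wide, bright, bright, face, softly, minute, dry, know, car, although, softly, although, tree, car, star, break, know
N = 28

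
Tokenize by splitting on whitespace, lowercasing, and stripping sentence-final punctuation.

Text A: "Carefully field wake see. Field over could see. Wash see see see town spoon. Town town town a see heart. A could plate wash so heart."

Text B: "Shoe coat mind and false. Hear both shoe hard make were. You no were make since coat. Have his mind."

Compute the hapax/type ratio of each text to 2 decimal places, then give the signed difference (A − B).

A: hapax=6, V=13, ratio=0.46
B: hapax=10, V=15, ratio=0.67
Difference = 0.46 − 0.67 = -0.21

-0.21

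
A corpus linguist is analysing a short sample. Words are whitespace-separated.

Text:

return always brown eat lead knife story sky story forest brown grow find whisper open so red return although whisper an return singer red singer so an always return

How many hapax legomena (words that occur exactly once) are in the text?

Frequencies: return:4, always:2, brown:2, story:2, whisper:2, so:2, red:2, an:2, singer:2, eat:1, lead:1, knife:1, sky:1, forest:1, grow:1, find:1, open:1, although:1
Hapax (freq=1): although, eat, find, forest, grow, knife, lead, open, sky

9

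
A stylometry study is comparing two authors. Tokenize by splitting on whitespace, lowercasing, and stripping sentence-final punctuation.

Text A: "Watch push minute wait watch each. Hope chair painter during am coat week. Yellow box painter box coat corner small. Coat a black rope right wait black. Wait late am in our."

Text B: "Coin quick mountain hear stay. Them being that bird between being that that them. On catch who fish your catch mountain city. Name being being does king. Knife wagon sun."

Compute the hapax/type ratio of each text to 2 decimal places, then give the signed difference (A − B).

-0.07

A: hapax=16, V=23, ratio=0.70
B: hapax=17, V=22, ratio=0.77
Difference = 0.70 − 0.77 = -0.07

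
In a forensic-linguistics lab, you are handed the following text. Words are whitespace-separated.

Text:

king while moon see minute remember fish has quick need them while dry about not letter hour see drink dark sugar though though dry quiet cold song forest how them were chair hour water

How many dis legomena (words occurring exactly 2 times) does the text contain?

Frequencies: while:2, see:2, them:2, dry:2, hour:2, though:2, king:1, moon:1, minute:1, remember:1, fish:1, has:1, quick:1, need:1, about:1, not:1, letter:1, drink:1, dark:1, sugar:1, … (8 more, each freq 1)
Words with frequency 2: dry, hour, see, them, though, while

6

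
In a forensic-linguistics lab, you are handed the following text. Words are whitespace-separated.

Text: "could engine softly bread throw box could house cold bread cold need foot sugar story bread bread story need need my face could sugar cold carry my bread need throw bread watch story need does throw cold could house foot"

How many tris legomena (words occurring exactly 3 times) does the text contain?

2

Frequencies: bread:6, need:5, could:4, cold:4, throw:3, story:3, house:2, foot:2, sugar:2, my:2, engine:1, softly:1, box:1, face:1, carry:1, watch:1, does:1
Words with frequency 3: story, throw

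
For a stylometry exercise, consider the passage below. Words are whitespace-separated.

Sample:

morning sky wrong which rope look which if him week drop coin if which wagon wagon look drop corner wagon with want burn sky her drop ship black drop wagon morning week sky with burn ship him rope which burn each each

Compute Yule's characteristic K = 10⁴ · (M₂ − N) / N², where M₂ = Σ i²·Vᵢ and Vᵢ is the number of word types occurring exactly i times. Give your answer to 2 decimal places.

Frequencies: which:4, drop:4, wagon:4, sky:3, burn:3, morning:2, rope:2, look:2, if:2, him:2, week:2, with:2, ship:2, each:2, wrong:1, coin:1, corner:1, want:1, her:1, black:1
N = 42. Frequency spectrum: V_1=6, V_2=9, V_3=2, V_4=3
M₂ = 1²·6 + 2²·9 + 3²·2 + 4²·3 = 108
K = 10000 × (108 − 42) / 42² = 374.15

374.15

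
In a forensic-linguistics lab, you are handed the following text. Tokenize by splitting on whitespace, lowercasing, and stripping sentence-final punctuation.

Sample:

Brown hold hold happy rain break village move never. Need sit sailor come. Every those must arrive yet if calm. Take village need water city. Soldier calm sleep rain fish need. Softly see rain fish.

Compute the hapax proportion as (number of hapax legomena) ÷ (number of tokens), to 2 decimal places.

0.60

Frequencies: rain:3, need:3, hold:2, village:2, calm:2, fish:2, brown:1, happy:1, break:1, move:1, never:1, sit:1, sailor:1, come:1, every:1, those:1, must:1, arrive:1, yet:1, if:1, … (7 more, each freq 1)
Hapax count = 21; token count = 35.
Ratio = 21 / 35 = 0.60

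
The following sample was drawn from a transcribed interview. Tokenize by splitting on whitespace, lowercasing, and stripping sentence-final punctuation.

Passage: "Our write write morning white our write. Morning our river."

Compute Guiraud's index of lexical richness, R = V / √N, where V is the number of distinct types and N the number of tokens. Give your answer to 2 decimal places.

1.58

N = 10, V = 5.
√N = 3.162278
R = 5 / 3.162278 = 1.58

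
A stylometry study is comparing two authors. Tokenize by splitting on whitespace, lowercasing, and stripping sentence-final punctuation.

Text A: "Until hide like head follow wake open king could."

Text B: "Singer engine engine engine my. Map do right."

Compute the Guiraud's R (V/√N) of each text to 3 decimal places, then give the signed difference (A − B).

A: V=9, N=9, R=3.000
B: V=6, N=8, R=2.121
Difference = 3.000 − 2.121 = 0.879

0.879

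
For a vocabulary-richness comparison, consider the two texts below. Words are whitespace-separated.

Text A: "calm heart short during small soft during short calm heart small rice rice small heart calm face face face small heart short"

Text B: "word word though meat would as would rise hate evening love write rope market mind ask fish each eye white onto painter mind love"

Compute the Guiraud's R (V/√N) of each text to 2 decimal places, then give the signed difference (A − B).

A: V=8, N=22, R=1.71
B: V=20, N=24, R=4.08
Difference = 1.71 − 4.08 = -2.37

-2.37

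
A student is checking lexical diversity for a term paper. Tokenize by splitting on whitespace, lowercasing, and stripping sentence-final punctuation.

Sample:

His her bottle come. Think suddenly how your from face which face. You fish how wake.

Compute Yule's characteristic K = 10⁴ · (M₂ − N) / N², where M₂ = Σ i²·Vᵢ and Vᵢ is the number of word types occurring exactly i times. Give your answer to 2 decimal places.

Frequencies: how:2, face:2, his:1, her:1, bottle:1, come:1, think:1, suddenly:1, your:1, from:1, which:1, you:1, fish:1, wake:1
N = 16. Frequency spectrum: V_1=12, V_2=2
M₂ = 1²·12 + 2²·2 = 20
K = 10000 × (20 − 16) / 16² = 156.25

156.25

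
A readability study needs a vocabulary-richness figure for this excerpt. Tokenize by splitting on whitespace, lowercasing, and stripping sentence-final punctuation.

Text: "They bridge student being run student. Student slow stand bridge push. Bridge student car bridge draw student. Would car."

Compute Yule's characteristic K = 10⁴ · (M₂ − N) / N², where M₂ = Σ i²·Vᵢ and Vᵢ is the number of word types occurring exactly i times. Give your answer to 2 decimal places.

Frequencies: student:5, bridge:4, car:2, they:1, being:1, run:1, slow:1, stand:1, push:1, draw:1, would:1
N = 19. Frequency spectrum: V_1=8, V_2=1, V_4=1, V_5=1
M₂ = 1²·8 + 2²·1 + 4²·1 + 5²·1 = 53
K = 10000 × (53 − 19) / 19² = 941.83

941.83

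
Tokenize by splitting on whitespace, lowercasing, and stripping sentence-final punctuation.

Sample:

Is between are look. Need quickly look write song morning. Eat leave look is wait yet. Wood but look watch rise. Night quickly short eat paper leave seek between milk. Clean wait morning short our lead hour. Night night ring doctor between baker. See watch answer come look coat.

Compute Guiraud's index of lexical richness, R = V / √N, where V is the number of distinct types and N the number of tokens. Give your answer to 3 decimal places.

N = 49, V = 33.
√N = 7.000000
R = 33 / 7.000000 = 4.714

4.714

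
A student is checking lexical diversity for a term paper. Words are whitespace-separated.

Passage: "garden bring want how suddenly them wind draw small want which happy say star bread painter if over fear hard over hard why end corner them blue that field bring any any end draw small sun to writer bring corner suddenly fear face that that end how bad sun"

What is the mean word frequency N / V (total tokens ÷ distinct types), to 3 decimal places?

N = 49 tokens, V = 31 types.
Mean frequency = N / V = 49 / 31 = 1.581

1.581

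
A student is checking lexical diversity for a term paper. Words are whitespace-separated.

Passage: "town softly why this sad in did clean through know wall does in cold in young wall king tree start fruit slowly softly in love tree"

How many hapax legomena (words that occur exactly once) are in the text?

Frequencies: in:4, softly:2, wall:2, tree:2, town:1, why:1, this:1, sad:1, did:1, clean:1, through:1, know:1, does:1, cold:1, young:1, king:1, start:1, fruit:1, slowly:1, love:1
Hapax (freq=1): clean, cold, did, does, fruit, king, know, love, sad, slowly, start, this, through, town, why, young

16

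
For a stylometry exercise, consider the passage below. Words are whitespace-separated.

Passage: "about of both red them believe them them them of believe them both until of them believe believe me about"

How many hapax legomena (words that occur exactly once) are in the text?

Frequencies: them:6, believe:4, of:3, about:2, both:2, red:1, until:1, me:1
Hapax (freq=1): me, red, until

3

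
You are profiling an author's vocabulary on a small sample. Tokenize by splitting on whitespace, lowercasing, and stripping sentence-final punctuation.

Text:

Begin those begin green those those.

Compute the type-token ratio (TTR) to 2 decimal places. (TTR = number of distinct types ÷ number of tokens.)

N = 6 tokens, V = 3 types.
TTR = V / N = 3 / 6 = 0.50

0.50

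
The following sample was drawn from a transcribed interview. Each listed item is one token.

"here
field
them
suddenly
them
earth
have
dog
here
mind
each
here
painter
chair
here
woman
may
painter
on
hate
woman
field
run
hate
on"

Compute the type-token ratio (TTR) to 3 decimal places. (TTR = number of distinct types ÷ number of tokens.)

N = 25 tokens, V = 16 types.
TTR = V / N = 16 / 25 = 0.640

0.640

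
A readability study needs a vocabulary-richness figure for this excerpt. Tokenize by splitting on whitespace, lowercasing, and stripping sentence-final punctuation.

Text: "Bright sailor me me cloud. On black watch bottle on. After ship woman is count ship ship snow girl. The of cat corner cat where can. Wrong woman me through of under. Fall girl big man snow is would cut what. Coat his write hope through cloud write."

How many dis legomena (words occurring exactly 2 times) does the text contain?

10

Frequencies: me:3, ship:3, cloud:2, on:2, woman:2, is:2, snow:2, girl:2, of:2, cat:2, through:2, write:2, bright:1, sailor:1, black:1, watch:1, bottle:1, after:1, count:1, the:1, … (14 more, each freq 1)
Words with frequency 2: cat, cloud, girl, is, of, on, snow, through, woman, write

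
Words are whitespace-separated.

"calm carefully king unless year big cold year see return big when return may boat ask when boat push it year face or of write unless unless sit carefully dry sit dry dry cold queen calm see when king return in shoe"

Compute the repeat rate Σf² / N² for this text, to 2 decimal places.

Frequencies: unless:3, year:3, return:3, when:3, dry:3, calm:2, carefully:2, king:2, big:2, cold:2, see:2, boat:2, sit:2, may:1, ask:1, push:1, it:1, face:1, or:1, of:1, … (4 more, each freq 1)
Σf² = 88; N² = 1764
Repeat rate = 88 / 1764 = 0.05

0.05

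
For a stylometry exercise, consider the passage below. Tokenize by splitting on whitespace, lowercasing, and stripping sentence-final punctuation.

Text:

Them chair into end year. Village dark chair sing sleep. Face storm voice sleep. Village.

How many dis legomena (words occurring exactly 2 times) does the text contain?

Frequencies: chair:2, village:2, sleep:2, them:1, into:1, end:1, year:1, dark:1, sing:1, face:1, storm:1, voice:1
Words with frequency 2: chair, sleep, village

3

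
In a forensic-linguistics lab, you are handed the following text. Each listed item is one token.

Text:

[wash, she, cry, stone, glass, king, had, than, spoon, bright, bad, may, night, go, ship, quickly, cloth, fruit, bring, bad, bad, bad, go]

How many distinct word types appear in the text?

Distinct types: {bad, bright, bring, cloth, cry, fruit, glass, go, had, king, may, night, quickly, she, ship, spoon, stone, than, wash}
V = 19

19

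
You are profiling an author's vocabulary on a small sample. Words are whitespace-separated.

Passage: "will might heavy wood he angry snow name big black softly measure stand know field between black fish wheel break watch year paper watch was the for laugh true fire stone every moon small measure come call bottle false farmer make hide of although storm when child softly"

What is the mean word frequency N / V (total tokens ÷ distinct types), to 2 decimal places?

1.09

N = 48 tokens, V = 44 types.
Mean frequency = N / V = 48 / 44 = 1.09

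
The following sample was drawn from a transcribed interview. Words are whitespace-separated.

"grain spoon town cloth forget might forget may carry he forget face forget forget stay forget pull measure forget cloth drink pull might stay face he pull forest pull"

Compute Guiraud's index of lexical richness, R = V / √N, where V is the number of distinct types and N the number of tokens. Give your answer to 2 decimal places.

N = 29, V = 15.
√N = 5.385165
R = 15 / 5.385165 = 2.79

2.79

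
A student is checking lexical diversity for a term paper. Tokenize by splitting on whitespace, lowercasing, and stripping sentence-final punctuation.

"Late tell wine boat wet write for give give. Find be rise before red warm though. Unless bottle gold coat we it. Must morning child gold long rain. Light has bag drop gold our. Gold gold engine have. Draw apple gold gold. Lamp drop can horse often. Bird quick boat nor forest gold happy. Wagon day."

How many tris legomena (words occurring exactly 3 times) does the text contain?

Frequencies: gold:8, boat:2, give:2, drop:2, late:1, tell:1, wine:1, wet:1, write:1, for:1, find:1, be:1, rise:1, before:1, red:1, warm:1, though:1, unless:1, bottle:1, coat:1, … (26 more, each freq 1)
Words with frequency 3: (none)

0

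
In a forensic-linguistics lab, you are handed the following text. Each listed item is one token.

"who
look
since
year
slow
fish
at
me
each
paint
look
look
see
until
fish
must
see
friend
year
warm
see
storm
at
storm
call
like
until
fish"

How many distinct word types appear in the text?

Distinct types: {at, call, each, fish, friend, like, look, me, must, paint, see, since, slow, storm, until, warm, who, year}
V = 18

18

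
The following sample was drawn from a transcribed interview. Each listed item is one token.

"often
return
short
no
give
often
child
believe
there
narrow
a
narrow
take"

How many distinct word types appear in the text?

Distinct types: {a, believe, child, give, narrow, no, often, return, short, take, there}
V = 11

11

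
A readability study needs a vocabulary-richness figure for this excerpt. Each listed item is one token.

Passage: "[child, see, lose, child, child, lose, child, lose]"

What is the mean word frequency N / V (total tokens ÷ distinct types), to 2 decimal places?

N = 8 tokens, V = 3 types.
Mean frequency = N / V = 8 / 3 = 2.67

2.67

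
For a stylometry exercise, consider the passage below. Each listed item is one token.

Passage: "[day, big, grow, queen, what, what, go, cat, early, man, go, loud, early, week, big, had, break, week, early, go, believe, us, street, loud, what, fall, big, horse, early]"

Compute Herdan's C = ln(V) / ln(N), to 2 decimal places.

0.86

N = 29, V = 18.
ln(V) = 2.890372, ln(N) = 3.367296
C = 2.890372 / 3.367296 = 0.86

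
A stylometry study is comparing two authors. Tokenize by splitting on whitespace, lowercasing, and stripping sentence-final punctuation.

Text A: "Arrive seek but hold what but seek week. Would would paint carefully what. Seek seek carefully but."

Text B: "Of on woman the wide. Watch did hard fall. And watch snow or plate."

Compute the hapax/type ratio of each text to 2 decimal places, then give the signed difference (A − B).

-0.48

A: hapax=4, V=9, ratio=0.44
B: hapax=12, V=13, ratio=0.92
Difference = 0.44 − 0.92 = -0.48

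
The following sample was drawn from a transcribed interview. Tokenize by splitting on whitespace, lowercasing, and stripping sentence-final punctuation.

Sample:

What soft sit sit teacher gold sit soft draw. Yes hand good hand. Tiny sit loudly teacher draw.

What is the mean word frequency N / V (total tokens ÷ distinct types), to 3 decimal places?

1.636

N = 18 tokens, V = 11 types.
Mean frequency = N / V = 18 / 11 = 1.636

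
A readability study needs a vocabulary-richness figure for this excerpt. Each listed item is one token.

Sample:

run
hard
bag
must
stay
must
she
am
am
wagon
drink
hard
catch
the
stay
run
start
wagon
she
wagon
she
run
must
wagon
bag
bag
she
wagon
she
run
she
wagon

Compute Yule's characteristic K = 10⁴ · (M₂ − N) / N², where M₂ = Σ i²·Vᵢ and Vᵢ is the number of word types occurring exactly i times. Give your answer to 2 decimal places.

Frequencies: she:6, wagon:6, run:4, bag:3, must:3, hard:2, stay:2, am:2, drink:1, catch:1, the:1, start:1
N = 32. Frequency spectrum: V_1=4, V_2=3, V_3=2, V_4=1, V_6=2
M₂ = 1²·4 + 2²·3 + 3²·2 + 4²·1 + 6²·2 = 122
K = 10000 × (122 − 32) / 32² = 878.91

878.91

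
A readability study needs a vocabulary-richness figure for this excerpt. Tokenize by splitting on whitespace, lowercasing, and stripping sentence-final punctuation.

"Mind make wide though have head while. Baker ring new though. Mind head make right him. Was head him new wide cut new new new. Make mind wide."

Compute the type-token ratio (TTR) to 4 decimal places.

0.5000

N = 28 tokens, V = 14 types.
TTR = V / N = 14 / 28 = 0.5000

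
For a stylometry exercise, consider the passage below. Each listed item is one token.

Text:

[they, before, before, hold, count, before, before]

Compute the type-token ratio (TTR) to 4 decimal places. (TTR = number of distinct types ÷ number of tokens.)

N = 7 tokens, V = 4 types.
TTR = V / N = 4 / 7 = 0.5714

0.5714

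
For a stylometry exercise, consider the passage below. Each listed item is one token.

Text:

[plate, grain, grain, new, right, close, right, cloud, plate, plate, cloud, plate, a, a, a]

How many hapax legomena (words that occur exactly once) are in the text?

2

Frequencies: plate:4, a:3, grain:2, right:2, cloud:2, new:1, close:1
Hapax (freq=1): close, new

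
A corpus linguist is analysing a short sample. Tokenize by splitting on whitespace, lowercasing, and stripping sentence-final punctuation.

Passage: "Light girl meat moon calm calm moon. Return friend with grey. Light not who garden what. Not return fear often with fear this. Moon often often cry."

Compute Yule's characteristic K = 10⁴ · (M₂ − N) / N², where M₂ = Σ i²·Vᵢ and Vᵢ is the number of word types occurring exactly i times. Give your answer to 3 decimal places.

329.218

Frequencies: moon:3, often:3, light:2, calm:2, return:2, with:2, not:2, fear:2, girl:1, meat:1, friend:1, grey:1, who:1, garden:1, what:1, this:1, cry:1
N = 27. Frequency spectrum: V_1=9, V_2=6, V_3=2
M₂ = 1²·9 + 2²·6 + 3²·2 = 51
K = 10000 × (51 − 27) / 27² = 329.218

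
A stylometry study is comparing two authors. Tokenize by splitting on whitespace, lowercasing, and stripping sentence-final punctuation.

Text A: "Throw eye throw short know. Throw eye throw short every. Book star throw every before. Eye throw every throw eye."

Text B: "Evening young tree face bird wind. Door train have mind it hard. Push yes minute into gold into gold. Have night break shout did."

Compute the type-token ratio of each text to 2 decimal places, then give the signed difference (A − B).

TTR(A) = 8/20 = 0.40
TTR(B) = 21/24 = 0.88
Difference = 0.40 − 0.88 = -0.48

-0.48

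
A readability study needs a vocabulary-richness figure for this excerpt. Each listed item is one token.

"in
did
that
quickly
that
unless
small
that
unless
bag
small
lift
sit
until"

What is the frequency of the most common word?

Frequencies: that:3, unless:2, small:2, in:1, did:1, quickly:1, bag:1, lift:1, sit:1, until:1
Most common: 'that' with frequency 3.

3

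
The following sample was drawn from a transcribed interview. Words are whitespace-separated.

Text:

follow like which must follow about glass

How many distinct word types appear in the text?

Distinct types: {about, follow, glass, like, must, which}
V = 6

6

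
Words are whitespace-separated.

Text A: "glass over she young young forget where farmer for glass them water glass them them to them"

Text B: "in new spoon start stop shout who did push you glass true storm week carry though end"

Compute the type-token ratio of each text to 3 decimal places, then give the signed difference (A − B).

TTR(A) = 11/17 = 0.647
TTR(B) = 17/17 = 1.000
Difference = 0.647 − 1.000 = -0.353

-0.353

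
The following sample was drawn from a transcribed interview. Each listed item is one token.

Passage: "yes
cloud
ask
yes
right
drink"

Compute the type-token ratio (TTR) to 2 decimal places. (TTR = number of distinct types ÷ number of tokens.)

N = 6 tokens, V = 5 types.
TTR = V / N = 5 / 6 = 0.83

0.83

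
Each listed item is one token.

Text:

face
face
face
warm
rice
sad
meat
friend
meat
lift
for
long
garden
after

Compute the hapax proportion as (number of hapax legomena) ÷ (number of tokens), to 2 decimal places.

Frequencies: face:3, meat:2, warm:1, rice:1, sad:1, friend:1, lift:1, for:1, long:1, garden:1, after:1
Hapax count = 9; token count = 14.
Ratio = 9 / 14 = 0.64

0.64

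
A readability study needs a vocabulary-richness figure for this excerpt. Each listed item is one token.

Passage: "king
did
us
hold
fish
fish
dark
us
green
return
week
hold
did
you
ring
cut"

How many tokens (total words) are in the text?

Tokens: king, did, us, hold, fish, fish, dark, us, green, return, week, hold, did, you, ring, cut
N = 16

16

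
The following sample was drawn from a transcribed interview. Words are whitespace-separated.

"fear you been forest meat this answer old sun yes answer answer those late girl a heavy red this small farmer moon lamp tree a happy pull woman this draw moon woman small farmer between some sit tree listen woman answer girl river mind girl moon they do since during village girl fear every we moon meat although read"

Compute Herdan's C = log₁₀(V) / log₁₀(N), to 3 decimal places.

0.905

N = 59, V = 40.
log₁₀(V) = 1.602060, log₁₀(N) = 1.770852
C = 1.602060 / 1.770852 = 0.905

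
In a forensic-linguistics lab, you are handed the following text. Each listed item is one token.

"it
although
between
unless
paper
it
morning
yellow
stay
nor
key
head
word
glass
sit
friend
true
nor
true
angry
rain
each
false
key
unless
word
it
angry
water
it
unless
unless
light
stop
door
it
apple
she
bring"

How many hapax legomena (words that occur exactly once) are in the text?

20

Frequencies: it:5, unless:4, nor:2, key:2, word:2, true:2, angry:2, although:1, between:1, paper:1, morning:1, yellow:1, stay:1, head:1, glass:1, sit:1, friend:1, rain:1, each:1, false:1, … (7 more, each freq 1)
Hapax (freq=1): although, apple, between, bring, door, each, false, friend, glass, head, light, morning, paper, rain, she, sit, stay, stop, water, yellow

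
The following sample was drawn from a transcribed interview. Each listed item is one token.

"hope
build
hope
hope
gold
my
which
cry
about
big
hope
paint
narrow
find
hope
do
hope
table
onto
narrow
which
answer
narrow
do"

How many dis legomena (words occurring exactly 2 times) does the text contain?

2

Frequencies: hope:6, narrow:3, which:2, do:2, build:1, gold:1, my:1, cry:1, about:1, big:1, paint:1, find:1, table:1, onto:1, answer:1
Words with frequency 2: do, which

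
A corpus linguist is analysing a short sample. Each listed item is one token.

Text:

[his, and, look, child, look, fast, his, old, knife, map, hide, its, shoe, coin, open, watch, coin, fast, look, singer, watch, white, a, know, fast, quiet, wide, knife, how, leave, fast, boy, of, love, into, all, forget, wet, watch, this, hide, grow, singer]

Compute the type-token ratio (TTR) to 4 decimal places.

N = 43 tokens, V = 31 types.
TTR = V / N = 31 / 43 = 0.7209

0.7209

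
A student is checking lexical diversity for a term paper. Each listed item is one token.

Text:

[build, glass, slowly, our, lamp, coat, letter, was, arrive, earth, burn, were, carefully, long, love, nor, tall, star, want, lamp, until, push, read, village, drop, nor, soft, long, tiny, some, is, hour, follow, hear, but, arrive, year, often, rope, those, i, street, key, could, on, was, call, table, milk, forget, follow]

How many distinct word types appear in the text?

Distinct types: {arrive, build, burn, but, call, carefully, coat, could, drop, earth, follow, forget, glass, hear, hour, i, is, key, lamp, letter, long, love, milk, nor, often, on, our, push, read, rope, slowly, soft, some, star, street, table, tall, those, tiny, until, village, want, was, were, year}
V = 45

45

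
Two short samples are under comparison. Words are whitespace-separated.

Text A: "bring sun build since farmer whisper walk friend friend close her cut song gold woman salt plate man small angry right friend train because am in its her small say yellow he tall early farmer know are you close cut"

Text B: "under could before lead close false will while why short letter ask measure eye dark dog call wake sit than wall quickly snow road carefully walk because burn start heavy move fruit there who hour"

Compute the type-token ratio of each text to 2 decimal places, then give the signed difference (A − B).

TTR(A) = 33/40 = 0.83
TTR(B) = 35/35 = 1.00
Difference = 0.83 − 1.00 = -0.17

-0.17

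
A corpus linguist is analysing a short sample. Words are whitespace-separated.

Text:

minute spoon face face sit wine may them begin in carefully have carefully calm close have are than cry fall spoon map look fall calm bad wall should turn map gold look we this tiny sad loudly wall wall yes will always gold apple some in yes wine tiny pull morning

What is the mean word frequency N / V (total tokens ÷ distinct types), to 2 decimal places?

N = 51 tokens, V = 36 types.
Mean frequency = N / V = 51 / 36 = 1.42

1.42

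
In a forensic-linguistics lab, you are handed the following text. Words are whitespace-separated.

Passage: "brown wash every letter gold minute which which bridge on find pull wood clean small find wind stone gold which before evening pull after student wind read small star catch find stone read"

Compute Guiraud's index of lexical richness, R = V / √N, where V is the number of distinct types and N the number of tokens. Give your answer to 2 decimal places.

4.00

N = 33, V = 23.
√N = 5.744563
R = 23 / 5.744563 = 4.00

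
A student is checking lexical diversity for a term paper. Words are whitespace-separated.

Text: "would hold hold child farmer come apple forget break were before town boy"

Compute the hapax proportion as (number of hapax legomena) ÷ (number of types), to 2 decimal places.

0.92

Frequencies: hold:2, would:1, child:1, farmer:1, come:1, apple:1, forget:1, break:1, were:1, before:1, town:1, boy:1
Hapax count = 11; type count = 12.
Ratio = 11 / 12 = 0.92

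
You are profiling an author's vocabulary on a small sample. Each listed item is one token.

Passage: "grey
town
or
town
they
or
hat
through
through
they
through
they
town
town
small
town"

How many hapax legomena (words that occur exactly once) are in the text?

3

Frequencies: town:5, they:3, through:3, or:2, grey:1, hat:1, small:1
Hapax (freq=1): grey, hat, small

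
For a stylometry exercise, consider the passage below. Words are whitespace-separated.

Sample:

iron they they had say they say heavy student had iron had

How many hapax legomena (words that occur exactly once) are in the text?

2

Frequencies: they:3, had:3, iron:2, say:2, heavy:1, student:1
Hapax (freq=1): heavy, student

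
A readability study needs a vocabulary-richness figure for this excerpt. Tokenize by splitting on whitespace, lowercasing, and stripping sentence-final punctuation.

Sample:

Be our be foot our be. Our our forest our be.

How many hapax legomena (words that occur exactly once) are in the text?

2

Frequencies: our:5, be:4, foot:1, forest:1
Hapax (freq=1): foot, forest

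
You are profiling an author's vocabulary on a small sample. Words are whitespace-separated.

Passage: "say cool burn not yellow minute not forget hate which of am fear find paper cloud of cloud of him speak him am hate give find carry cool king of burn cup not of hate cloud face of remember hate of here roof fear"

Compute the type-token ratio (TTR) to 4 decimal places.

N = 44 tokens, V = 25 types.
TTR = V / N = 25 / 44 = 0.5682

0.5682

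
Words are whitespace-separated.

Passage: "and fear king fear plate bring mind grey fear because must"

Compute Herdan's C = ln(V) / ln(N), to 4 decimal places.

0.9163

N = 11, V = 9.
ln(V) = 2.197225, ln(N) = 2.397895
C = 2.197225 / 2.397895 = 0.9163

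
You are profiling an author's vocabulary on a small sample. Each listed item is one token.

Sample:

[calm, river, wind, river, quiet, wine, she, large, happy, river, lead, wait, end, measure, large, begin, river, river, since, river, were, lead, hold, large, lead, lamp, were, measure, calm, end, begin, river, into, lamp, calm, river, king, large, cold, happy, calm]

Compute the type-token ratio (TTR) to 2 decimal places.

N = 41 tokens, V = 20 types.
TTR = V / N = 20 / 41 = 0.49

0.49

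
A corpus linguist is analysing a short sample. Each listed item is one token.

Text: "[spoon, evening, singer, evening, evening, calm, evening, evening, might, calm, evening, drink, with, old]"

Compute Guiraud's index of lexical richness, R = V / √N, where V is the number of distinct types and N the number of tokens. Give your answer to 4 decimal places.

N = 14, V = 8.
√N = 3.741657
R = 8 / 3.741657 = 2.1381

2.1381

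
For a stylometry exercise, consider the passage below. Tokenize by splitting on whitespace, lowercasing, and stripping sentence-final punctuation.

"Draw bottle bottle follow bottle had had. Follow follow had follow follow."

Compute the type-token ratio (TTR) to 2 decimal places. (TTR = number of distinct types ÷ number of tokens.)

0.33

N = 12 tokens, V = 4 types.
TTR = V / N = 4 / 12 = 0.33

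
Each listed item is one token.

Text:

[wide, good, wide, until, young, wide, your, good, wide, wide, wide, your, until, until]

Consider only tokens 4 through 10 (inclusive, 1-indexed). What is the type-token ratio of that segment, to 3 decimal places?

Segment tokens 4–10: until, young, wide, your, good, wide, wide
Segment N = 7, segment V = 5.
TTR = 5 / 7 = 0.714

0.714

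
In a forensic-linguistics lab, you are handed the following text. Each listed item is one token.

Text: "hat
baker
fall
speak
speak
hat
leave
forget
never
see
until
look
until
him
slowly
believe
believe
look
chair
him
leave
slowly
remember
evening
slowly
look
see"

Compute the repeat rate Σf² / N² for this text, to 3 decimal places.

Frequencies: look:3, slowly:3, hat:2, speak:2, leave:2, see:2, until:2, him:2, believe:2, baker:1, fall:1, forget:1, never:1, chair:1, remember:1, evening:1
Σf² = 53; N² = 729
Repeat rate = 53 / 729 = 0.073

0.073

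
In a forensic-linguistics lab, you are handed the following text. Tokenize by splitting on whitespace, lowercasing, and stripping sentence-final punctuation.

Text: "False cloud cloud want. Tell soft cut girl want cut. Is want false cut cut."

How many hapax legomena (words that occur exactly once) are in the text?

4

Frequencies: cut:4, want:3, false:2, cloud:2, tell:1, soft:1, girl:1, is:1
Hapax (freq=1): girl, is, soft, tell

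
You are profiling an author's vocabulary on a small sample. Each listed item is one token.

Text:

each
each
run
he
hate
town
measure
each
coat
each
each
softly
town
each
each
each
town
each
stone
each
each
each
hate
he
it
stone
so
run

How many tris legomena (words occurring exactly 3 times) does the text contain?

Frequencies: each:12, town:3, run:2, he:2, hate:2, stone:2, measure:1, coat:1, softly:1, it:1, so:1
Words with frequency 3: town

1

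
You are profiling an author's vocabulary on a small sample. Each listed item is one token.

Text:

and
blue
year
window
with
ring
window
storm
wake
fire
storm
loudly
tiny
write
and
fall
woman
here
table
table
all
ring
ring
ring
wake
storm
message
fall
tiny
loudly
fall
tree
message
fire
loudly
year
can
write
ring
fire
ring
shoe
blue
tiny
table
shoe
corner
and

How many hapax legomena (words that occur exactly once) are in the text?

7

Frequencies: ring:6, and:3, storm:3, fire:3, loudly:3, tiny:3, fall:3, table:3, blue:2, year:2, window:2, wake:2, write:2, message:2, shoe:2, with:1, woman:1, here:1, all:1, tree:1, … (2 more, each freq 1)
Hapax (freq=1): all, can, corner, here, tree, with, woman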